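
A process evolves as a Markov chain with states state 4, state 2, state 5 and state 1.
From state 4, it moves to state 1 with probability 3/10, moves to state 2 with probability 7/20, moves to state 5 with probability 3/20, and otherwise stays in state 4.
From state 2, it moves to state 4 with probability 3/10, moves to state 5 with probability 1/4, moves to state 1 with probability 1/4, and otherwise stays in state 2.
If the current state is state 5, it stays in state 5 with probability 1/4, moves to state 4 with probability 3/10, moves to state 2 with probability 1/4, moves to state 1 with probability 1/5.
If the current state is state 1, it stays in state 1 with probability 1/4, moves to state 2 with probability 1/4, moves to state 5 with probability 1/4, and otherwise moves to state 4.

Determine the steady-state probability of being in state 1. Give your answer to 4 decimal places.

0.2519

Let the stationary distribution be π with π = πP and π_1 + π_2 + π_3 + π_4 = 1.
π_1 = 0.2·π_1 + 0.3·π_2 + 0.3·π_3 + 0.25·π_4
π_2 = 0.35·π_1 + 0.2·π_2 + 0.25·π_3 + 0.25·π_4
π_3 = 0.15·π_1 + 0.25·π_2 + 0.25·π_3 + 0.25·π_4
Solving with the normalization constraint gives π = (0.2613, 0.2630, 0.2239, 0.2519).
So the stationary probability of state 1 is 0.2519.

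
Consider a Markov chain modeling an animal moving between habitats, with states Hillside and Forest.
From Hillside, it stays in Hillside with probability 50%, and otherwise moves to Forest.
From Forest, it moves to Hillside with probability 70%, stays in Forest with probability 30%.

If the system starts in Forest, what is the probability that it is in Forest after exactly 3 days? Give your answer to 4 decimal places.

0.4120

Propagate the distribution vector 3 days from Forest.
After 0 days: (0.0000, 1.0000)
After 1 day: (0.7000, 0.3000)
After 2 days: (0.5600, 0.4400)
After 3 days: (0.5880, 0.4120)
P(in Forest after 3 days) = 0.4120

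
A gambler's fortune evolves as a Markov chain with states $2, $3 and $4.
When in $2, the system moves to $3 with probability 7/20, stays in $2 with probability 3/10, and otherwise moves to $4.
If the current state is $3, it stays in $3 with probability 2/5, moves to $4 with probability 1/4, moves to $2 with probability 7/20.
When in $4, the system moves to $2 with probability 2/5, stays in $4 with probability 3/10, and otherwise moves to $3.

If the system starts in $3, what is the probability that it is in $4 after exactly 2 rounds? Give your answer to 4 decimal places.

0.2975

Sum over the intermediate state after 1 round:
P = P($3→$2)·P($2→$4) + P($3→$3)·P($3→$4) + P($3→$4)·P($4→$4)
  = 0.35×0.35 + 0.4×0.25 + 0.25×0.3
  = 0.1225 + 0.1000 + 0.0750 = 0.2975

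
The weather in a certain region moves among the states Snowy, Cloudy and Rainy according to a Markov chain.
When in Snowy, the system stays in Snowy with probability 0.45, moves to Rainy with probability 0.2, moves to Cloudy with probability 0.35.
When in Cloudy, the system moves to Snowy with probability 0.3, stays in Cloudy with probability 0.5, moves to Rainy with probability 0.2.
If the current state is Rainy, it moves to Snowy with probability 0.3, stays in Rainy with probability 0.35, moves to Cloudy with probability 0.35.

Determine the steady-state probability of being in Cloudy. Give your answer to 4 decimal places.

Let the stationary distribution be π with π = πP and π_1 + π_2 + π_3 = 1.
π_1 = 0.45·π_1 + 0.3·π_2 + 0.3·π_3
π_2 = 0.35·π_1 + 0.5·π_2 + 0.35·π_3
Solving with the normalization constraint gives π = (0.3529, 0.4118, 0.2353).
So the stationary probability of Cloudy is 0.4118.

0.4118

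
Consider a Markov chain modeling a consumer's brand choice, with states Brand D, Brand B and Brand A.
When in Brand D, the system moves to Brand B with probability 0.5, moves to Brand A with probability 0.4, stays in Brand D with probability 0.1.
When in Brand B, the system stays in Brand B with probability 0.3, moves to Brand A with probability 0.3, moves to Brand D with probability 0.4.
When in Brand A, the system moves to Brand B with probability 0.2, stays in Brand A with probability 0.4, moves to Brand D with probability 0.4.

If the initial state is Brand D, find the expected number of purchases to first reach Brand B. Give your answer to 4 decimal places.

Let t(s) be the expected number of purchases to first reach Brand B from state s, with t(Brand B) = 0. Conditioning on the first purchase:
t(Brand D) = 1 + 0.1·t(Brand D) + 0.4·t(Brand A)
t(Brand A) = 1 + 0.4·t(Brand D) + 0.4·t(Brand A)
Solving: t(Brand D) = 2.6316, t(Brand A) = 3.4211.
Expected purchases from Brand D to Brand B: 2.6316.

2.6316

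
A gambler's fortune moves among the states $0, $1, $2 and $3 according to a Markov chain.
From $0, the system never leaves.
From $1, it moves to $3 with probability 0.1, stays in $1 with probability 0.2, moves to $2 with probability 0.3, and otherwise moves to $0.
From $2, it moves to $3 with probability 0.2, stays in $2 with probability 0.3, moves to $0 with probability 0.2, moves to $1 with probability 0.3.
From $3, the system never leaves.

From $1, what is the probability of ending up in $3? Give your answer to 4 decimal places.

Let h(s) be the probability of absorption at $3 starting from transient state s. Then h($3) = 1 and h($0) = 0. By first-step analysis:
h($1) = 0.4·0 + 0.2·h($1) + 0.3·h($2) + 0.1·1
h($2) = 0.2·0 + 0.3·h($1) + 0.3·h($2) + 0.2·1
Solving: h($1) = 0.2766, h($2) = 0.4043.
Starting from $1, the probability is 0.2766.

0.2766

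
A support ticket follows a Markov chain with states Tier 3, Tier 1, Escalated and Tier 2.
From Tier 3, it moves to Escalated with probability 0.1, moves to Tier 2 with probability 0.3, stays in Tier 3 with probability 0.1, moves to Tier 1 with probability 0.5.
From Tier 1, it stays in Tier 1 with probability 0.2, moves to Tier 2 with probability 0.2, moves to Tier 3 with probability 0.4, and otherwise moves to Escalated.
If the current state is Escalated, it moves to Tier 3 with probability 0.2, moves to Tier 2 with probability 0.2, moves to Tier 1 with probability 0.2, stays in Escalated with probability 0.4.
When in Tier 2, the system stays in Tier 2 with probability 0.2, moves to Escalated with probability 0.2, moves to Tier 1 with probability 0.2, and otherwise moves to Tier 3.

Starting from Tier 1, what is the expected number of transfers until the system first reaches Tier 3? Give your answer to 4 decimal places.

Let t(s) be the expected number of transfers to first reach Tier 3 from state s, with t(Tier 3) = 0. Conditioning on the first transfer:
t(Tier 1) = 1 + 0.2·t(Tier 1) + 0.2·t(Escalated) + 0.2·t(Tier 2)
t(Escalated) = 1 + 0.2·t(Tier 1) + 0.4·t(Escalated) + 0.2·t(Tier 2)
t(Tier 2) = 1 + 0.2·t(Tier 1) + 0.2·t(Escalated) + 0.2·t(Tier 2)
Solving: t(Tier 1) = 2.8571, t(Escalated) = 3.5714, t(Tier 2) = 2.8571.
Expected transfers from Tier 1 to Tier 3: 2.8571.

2.8571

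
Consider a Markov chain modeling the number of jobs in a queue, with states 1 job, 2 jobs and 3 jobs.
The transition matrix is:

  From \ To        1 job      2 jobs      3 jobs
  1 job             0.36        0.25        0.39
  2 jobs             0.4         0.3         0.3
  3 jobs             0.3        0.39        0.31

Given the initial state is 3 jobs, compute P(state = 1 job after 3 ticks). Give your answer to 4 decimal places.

Propagate the distribution vector 3 ticks from 3 jobs.
After 0 ticks: (0.0000, 0.0000, 1.0000)
After 1 tick: (0.3000, 0.3900, 0.3100)
After 2 ticks: (0.3570, 0.3129, 0.3301)
After 3 ticks: (0.3527, 0.3119, 0.3354)
P(in 1 job after 3 ticks) = 0.3527

0.3527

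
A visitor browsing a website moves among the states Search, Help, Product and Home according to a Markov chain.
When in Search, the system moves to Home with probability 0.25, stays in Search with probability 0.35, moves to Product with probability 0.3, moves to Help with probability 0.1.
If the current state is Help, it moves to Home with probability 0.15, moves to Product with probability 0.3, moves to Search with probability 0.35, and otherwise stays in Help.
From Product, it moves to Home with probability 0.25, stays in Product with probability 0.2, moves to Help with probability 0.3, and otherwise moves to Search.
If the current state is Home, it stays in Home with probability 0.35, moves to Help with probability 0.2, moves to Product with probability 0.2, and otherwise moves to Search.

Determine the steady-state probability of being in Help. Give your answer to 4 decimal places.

Let the stationary distribution be π with π = πP and π_1 + π_2 + π_3 + π_4 = 1.
π_1 = 0.35·π_1 + 0.35·π_2 + 0.25·π_3 + 0.25·π_4
π_2 = 0.1·π_1 + 0.2·π_2 + 0.3·π_3 + 0.2·π_4
π_3 = 0.3·π_1 + 0.3·π_2 + 0.2·π_3 + 0.2·π_4
Solving with the normalization constraint gives π = (0.2994, 0.1950, 0.2494, 0.2561).
So the stationary probability of Help is 0.1950.

0.1950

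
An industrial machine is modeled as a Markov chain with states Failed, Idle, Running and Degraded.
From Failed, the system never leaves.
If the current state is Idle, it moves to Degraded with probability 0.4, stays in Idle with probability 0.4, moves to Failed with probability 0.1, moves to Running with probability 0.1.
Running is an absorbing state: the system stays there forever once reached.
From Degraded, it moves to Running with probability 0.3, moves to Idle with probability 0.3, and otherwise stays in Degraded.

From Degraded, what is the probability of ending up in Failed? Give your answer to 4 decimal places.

0.1250

Let h(s) be the probability of absorption at Failed starting from transient state s. Then h(Failed) = 1 and h(Running) = 0. By first-step analysis:
h(Idle) = 0.1·1 + 0.4·h(Idle) + 0.1·0 + 0.4·h(Degraded)
h(Degraded) = 0.3·h(Idle) + 0.3·0 + 0.4·h(Degraded)
Solving: h(Idle) = 0.2500, h(Degraded) = 0.1250.
Starting from Degraded, the probability is 0.1250.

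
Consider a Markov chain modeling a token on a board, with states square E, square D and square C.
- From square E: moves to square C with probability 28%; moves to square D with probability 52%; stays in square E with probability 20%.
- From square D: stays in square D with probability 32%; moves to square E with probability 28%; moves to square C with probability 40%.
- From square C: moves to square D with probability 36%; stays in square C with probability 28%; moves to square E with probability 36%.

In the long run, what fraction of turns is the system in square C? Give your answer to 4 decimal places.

0.3268

Let the stationary distribution be π with π = πP and π_1 + π_2 + π_3 = 1.
π_1 = 0.2·π_1 + 0.28·π_2 + 0.36·π_3
π_2 = 0.52·π_1 + 0.32·π_2 + 0.36·π_3
Solving with the normalization constraint gives π = (0.2835, 0.3898, 0.3268).
So the stationary probability of square C is 0.3268.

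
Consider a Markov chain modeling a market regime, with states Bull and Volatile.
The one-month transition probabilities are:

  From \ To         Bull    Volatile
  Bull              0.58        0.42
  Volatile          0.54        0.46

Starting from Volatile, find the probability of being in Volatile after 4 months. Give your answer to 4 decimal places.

0.4375

Propagate the distribution vector 4 months from Volatile.
After 0 months: (0.0000, 1.0000)
After 1 month: (0.5400, 0.4600)
After 2 months: (0.5616, 0.4384)
After 3 months: (0.5625, 0.4375)
After 4 months: (0.5625, 0.4375)
P(in Volatile after 4 months) = 0.4375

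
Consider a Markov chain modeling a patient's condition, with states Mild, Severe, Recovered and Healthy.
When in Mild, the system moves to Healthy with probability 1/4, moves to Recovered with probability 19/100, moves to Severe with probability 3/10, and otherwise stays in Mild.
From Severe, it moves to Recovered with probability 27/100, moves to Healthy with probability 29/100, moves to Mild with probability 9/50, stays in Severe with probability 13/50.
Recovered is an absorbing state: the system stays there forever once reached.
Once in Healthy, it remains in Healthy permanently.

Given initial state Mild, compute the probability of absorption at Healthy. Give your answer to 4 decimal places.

0.5511

Let h(s) be the probability of absorption at Healthy starting from transient state s. Then h(Healthy) = 1 and h(Recovered) = 0. By first-step analysis:
h(Mild) = 0.26·h(Mild) + 0.3·h(Severe) + 0.19·0 + 0.25·1
h(Severe) = 0.18·h(Mild) + 0.26·h(Severe) + 0.27·0 + 0.29·1
Solving: h(Mild) = 0.5511, h(Severe) = 0.5259.
Starting from Mild, the probability is 0.5511.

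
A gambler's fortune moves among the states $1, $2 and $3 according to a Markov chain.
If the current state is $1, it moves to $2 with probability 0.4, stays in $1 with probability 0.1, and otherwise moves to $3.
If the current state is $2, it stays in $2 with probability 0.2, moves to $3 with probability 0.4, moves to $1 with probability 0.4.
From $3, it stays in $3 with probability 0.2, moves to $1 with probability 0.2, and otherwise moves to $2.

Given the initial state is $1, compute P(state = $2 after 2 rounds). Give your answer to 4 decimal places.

0.4200

Sum over the intermediate state after 1 round:
P = P($1→$1)·P($1→$2) + P($1→$2)·P($2→$2) + P($1→$3)·P($3→$2)
  = 0.1×0.4 + 0.4×0.2 + 0.5×0.6
  = 0.0400 + 0.0800 + 0.3000 = 0.4200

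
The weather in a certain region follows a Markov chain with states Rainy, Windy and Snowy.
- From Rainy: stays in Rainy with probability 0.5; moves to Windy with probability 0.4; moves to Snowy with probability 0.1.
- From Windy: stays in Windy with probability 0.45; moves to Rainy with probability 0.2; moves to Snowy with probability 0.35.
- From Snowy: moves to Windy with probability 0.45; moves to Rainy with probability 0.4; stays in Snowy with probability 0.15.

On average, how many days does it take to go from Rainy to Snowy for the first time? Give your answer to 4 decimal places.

Let t(s) be the expected number of days to first reach Snowy from state s, with t(Snowy) = 0. Conditioning on the first day:
t(Rainy) = 1 + 0.5·t(Rainy) + 0.4·t(Windy)
t(Windy) = 1 + 0.2·t(Rainy) + 0.45·t(Windy)
Solving: t(Rainy) = 4.8718, t(Windy) = 3.5897.
Expected days from Rainy to Snowy: 4.8718.

4.8718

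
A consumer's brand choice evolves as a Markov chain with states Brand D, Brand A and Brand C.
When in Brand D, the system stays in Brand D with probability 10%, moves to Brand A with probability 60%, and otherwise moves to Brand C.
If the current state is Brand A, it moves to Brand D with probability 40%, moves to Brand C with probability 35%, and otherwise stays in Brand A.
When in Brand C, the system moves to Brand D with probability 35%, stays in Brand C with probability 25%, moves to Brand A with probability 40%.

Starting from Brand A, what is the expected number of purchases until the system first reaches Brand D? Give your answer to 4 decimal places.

Let t(s) be the expected number of purchases to first reach Brand D from state s, with t(Brand D) = 0. Conditioning on the first purchase:
t(Brand A) = 1 + 0.25·t(Brand A) + 0.35·t(Brand C)
t(Brand C) = 1 + 0.4·t(Brand A) + 0.25·t(Brand C)
Solving: t(Brand A) = 2.6036, t(Brand C) = 2.7219.
Expected purchases from Brand A to Brand D: 2.6036.

2.6036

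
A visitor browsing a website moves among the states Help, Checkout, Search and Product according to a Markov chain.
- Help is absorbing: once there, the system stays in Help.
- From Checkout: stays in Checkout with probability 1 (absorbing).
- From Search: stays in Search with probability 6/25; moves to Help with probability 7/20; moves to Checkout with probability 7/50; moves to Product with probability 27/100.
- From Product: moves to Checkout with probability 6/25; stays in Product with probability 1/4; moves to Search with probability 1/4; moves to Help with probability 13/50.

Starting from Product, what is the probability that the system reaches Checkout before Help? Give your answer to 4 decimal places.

0.4326

Let h(s) be the probability of absorption at Checkout starting from transient state s. Then h(Checkout) = 1 and h(Help) = 0. By first-step analysis:
h(Search) = 0.35·0 + 0.14·1 + 0.24·h(Search) + 0.27·h(Product)
h(Product) = 0.26·0 + 0.24·1 + 0.25·h(Search) + 0.25·h(Product)
Solving: h(Search) = 0.3379, h(Product) = 0.4326.
Starting from Product, the probability is 0.4326.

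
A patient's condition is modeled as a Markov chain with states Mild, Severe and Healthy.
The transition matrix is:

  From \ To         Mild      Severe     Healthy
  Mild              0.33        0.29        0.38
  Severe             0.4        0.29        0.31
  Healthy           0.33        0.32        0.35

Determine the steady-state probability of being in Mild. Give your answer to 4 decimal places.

Let the stationary distribution be π with π = πP and π_1 + π_2 + π_3 = 1.
π_1 = 0.33·π_1 + 0.4·π_2 + 0.33·π_3
π_2 = 0.29·π_1 + 0.29·π_2 + 0.32·π_3
Solving with the normalization constraint gives π = (0.3510, 0.3005, 0.3485).
So the stationary probability of Mild is 0.3510.

0.3510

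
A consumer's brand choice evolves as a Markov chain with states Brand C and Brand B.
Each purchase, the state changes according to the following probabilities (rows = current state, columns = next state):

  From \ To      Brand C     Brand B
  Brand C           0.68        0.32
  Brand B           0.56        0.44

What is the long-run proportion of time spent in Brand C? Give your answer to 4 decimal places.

0.6364

Let the stationary distribution be π with π = πP and π_1 + π_2 = 1.
π_1 = 0.68·π_1 + 0.56·π_2
Solving with the normalization constraint gives π = (0.6364, 0.3636).
So the stationary probability of Brand C is 0.6364.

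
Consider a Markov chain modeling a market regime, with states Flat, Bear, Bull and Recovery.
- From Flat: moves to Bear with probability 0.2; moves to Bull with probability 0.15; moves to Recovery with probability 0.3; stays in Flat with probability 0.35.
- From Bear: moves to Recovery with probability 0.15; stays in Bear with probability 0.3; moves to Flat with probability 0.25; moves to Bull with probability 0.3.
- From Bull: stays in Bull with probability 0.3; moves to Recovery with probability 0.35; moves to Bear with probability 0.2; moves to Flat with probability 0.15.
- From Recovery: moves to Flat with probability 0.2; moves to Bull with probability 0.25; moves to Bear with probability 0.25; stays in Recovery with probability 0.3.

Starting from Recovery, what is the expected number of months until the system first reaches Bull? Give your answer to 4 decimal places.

Let t(s) be the expected number of months to first reach Bull from state s, with t(Bull) = 0. Conditioning on the first month:
t(Flat) = 1 + 0.35·t(Flat) + 0.2·t(Bear) + 0.3·t(Recovery)
t(Bear) = 1 + 0.25·t(Flat) + 0.3·t(Bear) + 0.15·t(Recovery)
t(Recovery) = 1 + 0.2·t(Flat) + 0.25·t(Bear) + 0.3·t(Recovery)
Solving: t(Flat) = 4.7173, t(Bear) = 4.0156, t(Recovery) = 4.2105.
Expected months from Recovery to Bull: 4.2105.

4.2105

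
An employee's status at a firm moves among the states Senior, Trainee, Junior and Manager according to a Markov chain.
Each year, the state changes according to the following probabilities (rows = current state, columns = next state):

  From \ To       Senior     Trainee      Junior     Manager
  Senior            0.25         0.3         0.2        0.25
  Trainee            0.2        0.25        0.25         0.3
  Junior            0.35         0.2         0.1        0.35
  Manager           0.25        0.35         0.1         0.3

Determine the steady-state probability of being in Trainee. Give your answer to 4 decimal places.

Let the stationary distribution be π with π = πP and π_1 + π_2 + π_3 + π_4 = 1.
π_1 = 0.25·π_1 + 0.2·π_2 + 0.35·π_3 + 0.25·π_4
π_2 = 0.3·π_1 + 0.25·π_2 + 0.2·π_3 + 0.35·π_4
π_3 = 0.2·π_1 + 0.25·π_2 + 0.1·π_3 + 0.1·π_4
Solving with the normalization constraint gives π = (0.2526, 0.2838, 0.1678, 0.2958).
So the stationary probability of Trainee is 0.2838.

0.2838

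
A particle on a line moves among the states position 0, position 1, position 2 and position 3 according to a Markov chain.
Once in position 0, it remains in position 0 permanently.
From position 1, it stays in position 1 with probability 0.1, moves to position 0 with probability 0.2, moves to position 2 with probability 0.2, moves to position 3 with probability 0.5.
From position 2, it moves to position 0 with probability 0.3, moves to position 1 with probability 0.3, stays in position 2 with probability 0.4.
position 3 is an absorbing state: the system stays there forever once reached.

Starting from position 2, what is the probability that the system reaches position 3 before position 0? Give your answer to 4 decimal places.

0.3125

Let h(s) be the probability of absorption at position 3 starting from transient state s. Then h(position 3) = 1 and h(position 0) = 0. By first-step analysis:
h(position 1) = 0.2·0 + 0.1·h(position 1) + 0.2·h(position 2) + 0.5·1
h(position 2) = 0.3·0 + 0.3·h(position 1) + 0.4·h(position 2)
Solving: h(position 1) = 0.6250, h(position 2) = 0.3125.
Starting from position 2, the probability is 0.3125.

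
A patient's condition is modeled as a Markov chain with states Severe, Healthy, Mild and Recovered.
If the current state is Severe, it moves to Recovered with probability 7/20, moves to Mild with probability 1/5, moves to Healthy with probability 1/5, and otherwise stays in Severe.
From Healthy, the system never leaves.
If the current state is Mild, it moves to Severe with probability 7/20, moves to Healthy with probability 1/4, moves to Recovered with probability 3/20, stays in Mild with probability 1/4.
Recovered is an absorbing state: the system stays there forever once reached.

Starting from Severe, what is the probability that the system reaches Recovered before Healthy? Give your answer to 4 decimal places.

Let h(s) be the probability of absorption at Recovered starting from transient state s. Then h(Recovered) = 1 and h(Healthy) = 0. By first-step analysis:
h(Severe) = 0.25·h(Severe) + 0.2·0 + 0.2·h(Mild) + 0.35·1
h(Mild) = 0.35·h(Severe) + 0.25·0 + 0.25·h(Mild) + 0.15·1
Solving: h(Severe) = 0.5939, h(Mild) = 0.4772.
Starting from Severe, the probability is 0.5939.

0.5939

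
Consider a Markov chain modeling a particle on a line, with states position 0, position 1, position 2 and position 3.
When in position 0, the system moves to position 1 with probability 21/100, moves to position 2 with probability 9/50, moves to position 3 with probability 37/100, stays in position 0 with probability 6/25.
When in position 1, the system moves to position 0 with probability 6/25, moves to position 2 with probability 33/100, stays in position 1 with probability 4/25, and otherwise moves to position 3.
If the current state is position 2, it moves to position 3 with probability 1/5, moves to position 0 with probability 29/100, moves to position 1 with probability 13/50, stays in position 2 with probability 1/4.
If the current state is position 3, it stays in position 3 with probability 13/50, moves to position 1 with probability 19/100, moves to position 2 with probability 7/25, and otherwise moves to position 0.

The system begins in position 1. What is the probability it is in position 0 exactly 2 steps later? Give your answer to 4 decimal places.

Propagate the distribution vector 2 steps from position 1.
After 0 steps: (0.0000, 1.0000, 0.0000, 0.0000)
After 1 step: (0.2400, 0.1600, 0.3300, 0.2700)
After 2 steps: (0.2646, 0.2131, 0.2541, 0.2682)
P(in position 0 after 2 steps) = 0.2646

0.2646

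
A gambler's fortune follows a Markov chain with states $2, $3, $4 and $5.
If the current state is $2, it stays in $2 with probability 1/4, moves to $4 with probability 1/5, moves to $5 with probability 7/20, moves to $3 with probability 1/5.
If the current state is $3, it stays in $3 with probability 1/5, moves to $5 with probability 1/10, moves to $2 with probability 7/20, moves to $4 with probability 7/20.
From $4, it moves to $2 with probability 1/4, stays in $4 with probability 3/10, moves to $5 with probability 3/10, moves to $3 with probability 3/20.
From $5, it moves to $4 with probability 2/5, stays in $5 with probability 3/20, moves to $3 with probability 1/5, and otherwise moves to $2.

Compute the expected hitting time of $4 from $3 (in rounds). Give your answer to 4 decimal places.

3.1845

Let t(s) be the expected number of rounds to first reach $4 from state s, with t($4) = 0. Conditioning on the first round:
t($2) = 1 + 0.25·t($2) + 0.2·t($3) + 0.35·t($5)
t($3) = 1 + 0.35·t($2) + 0.2·t($3) + 0.1·t($5)
t($5) = 1 + 0.25·t($2) + 0.2·t($3) + 0.15·t($5)
Solving: t($2) = 3.5714, t($3) = 3.1845, t($5) = 2.9762.
Expected rounds from $3 to $4: 3.1845.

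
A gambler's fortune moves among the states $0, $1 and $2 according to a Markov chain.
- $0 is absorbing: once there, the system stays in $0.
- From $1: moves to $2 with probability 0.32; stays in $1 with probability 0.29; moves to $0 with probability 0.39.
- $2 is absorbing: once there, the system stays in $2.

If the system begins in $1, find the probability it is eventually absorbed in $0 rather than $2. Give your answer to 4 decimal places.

0.5493

Let h(s) be the probability of absorption at $0 starting from transient state s. Then h($0) = 1 and h($2) = 0. By first-step analysis:
h($1) = 0.39·1 + 0.29·h($1) + 0.32·0
Solving: h($1) = 0.5493.
Starting from $1, the probability is 0.5493.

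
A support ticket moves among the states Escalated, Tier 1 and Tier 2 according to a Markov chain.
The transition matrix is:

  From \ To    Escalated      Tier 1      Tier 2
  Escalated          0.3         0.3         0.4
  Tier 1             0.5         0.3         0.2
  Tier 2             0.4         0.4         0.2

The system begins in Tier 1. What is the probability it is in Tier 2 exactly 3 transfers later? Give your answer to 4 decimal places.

0.2760

Propagate the distribution vector 3 transfers from Tier 1.
After 0 transfers: (0.0000, 1.0000, 0.0000)
After 1 transfer: (0.5000, 0.3000, 0.2000)
After 2 transfers: (0.3800, 0.3200, 0.3000)
After 3 transfers: (0.3940, 0.3300, 0.2760)
P(in Tier 2 after 3 transfers) = 0.2760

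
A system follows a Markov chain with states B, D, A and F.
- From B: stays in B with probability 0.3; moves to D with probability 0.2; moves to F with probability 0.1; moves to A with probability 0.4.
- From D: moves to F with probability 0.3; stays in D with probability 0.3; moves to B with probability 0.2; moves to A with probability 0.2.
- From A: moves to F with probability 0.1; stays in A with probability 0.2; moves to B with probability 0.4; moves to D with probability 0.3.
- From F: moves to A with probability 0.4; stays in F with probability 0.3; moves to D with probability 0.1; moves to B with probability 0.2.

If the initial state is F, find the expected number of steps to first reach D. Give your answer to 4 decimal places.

5.0943

Let t(s) be the expected number of steps to first reach D from state s, with t(D) = 0. Conditioning on the first step:
t(B) = 1 + 0.3·t(B) + 0.4·t(A) + 0.1·t(F)
t(A) = 1 + 0.4·t(B) + 0.2·t(A) + 0.1·t(F)
t(F) = 1 + 0.2·t(B) + 0.4·t(A) + 0.3·t(F)
Solving: t(B) = 4.5283, t(A) = 4.1509, t(F) = 5.0943.
Expected steps from F to D: 5.0943.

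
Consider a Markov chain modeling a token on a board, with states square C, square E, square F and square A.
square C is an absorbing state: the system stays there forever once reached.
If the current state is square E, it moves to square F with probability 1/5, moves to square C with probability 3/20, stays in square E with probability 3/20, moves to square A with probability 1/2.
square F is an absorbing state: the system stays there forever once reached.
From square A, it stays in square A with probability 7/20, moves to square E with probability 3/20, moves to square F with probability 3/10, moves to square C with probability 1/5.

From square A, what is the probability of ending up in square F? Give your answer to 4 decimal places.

Let h(s) be the probability of absorption at square F starting from transient state s. Then h(square F) = 1 and h(square C) = 0. By first-step analysis:
h(square E) = 0.15·0 + 0.15·h(square E) + 0.2·1 + 0.5·h(square A)
h(square A) = 0.2·0 + 0.15·h(square E) + 0.3·1 + 0.35·h(square A)
Solving: h(square E) = 0.5864, h(square A) = 0.5969.
Starting from square A, the probability is 0.5969.

0.5969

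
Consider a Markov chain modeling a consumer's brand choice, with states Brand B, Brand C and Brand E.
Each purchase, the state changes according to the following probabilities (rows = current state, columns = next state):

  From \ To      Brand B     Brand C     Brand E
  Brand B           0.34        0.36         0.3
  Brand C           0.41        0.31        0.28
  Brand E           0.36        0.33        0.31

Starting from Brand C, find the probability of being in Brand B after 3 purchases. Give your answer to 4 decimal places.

Propagate the distribution vector 3 purchases from Brand C.
After 0 purchases: (0.0000, 1.0000, 0.0000)
After 1 purchase: (0.4100, 0.3100, 0.2800)
After 2 purchases: (0.3673, 0.3361, 0.2966)
After 3 purchases: (0.3695, 0.3343, 0.2962)
P(in Brand B after 3 purchases) = 0.3695

0.3695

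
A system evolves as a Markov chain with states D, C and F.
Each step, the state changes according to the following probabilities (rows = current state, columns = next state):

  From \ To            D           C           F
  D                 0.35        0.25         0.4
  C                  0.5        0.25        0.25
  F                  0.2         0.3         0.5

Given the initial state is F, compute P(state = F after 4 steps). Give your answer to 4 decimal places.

0.3994

Propagate the distribution vector 4 steps from F.
After 0 steps: (0.0000, 0.0000, 1.0000)
After 1 step: (0.2000, 0.3000, 0.5000)
After 2 steps: (0.3200, 0.2750, 0.4050)
After 3 steps: (0.3305, 0.2703, 0.3993)
After 4 steps: (0.3307, 0.2700, 0.3994)
P(in F after 4 steps) = 0.3994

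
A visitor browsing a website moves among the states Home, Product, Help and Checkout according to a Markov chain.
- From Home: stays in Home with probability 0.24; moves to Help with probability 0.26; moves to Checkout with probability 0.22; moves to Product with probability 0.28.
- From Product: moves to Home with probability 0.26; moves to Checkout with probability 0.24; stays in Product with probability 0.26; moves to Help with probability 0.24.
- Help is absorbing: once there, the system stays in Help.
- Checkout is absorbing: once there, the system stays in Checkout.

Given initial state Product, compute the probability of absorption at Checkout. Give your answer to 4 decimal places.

0.4894

Let h(s) be the probability of absorption at Checkout starting from transient state s. Then h(Checkout) = 1 and h(Help) = 0. By first-step analysis:
h(Home) = 0.24·h(Home) + 0.28·h(Product) + 0.26·0 + 0.22·1
h(Product) = 0.26·h(Home) + 0.26·h(Product) + 0.24·0 + 0.24·1
Solving: h(Home) = 0.4698, h(Product) = 0.4894.
Starting from Product, the probability is 0.4894.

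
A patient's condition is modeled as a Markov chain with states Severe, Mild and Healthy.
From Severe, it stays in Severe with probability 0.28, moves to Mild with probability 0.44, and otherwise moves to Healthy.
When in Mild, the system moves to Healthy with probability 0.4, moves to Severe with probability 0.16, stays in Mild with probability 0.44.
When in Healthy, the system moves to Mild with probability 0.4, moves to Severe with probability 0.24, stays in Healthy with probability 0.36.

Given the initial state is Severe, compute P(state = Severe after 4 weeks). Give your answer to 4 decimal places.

Propagate the distribution vector 4 weeks from Severe.
After 0 weeks: (1.0000, 0.0000, 0.0000)
After 1 week: (0.2800, 0.4400, 0.2800)
After 2 weeks: (0.2160, 0.4288, 0.3552)
After 3 weeks: (0.2143, 0.4258, 0.3599)
After 4 weeks: (0.2145, 0.4256, 0.3599)
P(in Severe after 4 weeks) = 0.2145

0.2145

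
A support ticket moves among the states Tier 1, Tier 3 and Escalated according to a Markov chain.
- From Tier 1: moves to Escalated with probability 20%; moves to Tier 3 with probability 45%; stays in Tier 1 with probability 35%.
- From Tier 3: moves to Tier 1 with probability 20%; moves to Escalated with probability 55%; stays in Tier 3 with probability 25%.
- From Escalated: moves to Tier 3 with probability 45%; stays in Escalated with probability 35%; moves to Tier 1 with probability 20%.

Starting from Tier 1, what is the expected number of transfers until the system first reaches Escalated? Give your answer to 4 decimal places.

Let t(s) be the expected number of transfers to first reach Escalated from state s, with t(Escalated) = 0. Conditioning on the first transfer:
t(Tier 1) = 1 + 0.35·t(Tier 1) + 0.45·t(Tier 3)
t(Tier 3) = 1 + 0.2·t(Tier 1) + 0.25·t(Tier 3)
Solving: t(Tier 1) = 3.0189, t(Tier 3) = 2.1384.
Expected transfers from Tier 1 to Escalated: 3.0189.

3.0189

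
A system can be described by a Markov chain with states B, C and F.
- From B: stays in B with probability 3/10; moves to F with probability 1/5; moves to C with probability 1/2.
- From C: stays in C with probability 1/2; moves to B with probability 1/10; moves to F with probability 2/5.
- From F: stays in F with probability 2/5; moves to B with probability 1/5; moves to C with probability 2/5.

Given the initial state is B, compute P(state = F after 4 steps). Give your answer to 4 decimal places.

0.3660

Propagate the distribution vector 4 steps from B.
After 0 steps: (1.0000, 0.0000, 0.0000)
After 1 step: (0.3000, 0.5000, 0.2000)
After 2 steps: (0.1800, 0.4800, 0.3400)
After 3 steps: (0.1700, 0.4660, 0.3640)
After 4 steps: (0.1704, 0.4636, 0.3660)
P(in F after 4 steps) = 0.3660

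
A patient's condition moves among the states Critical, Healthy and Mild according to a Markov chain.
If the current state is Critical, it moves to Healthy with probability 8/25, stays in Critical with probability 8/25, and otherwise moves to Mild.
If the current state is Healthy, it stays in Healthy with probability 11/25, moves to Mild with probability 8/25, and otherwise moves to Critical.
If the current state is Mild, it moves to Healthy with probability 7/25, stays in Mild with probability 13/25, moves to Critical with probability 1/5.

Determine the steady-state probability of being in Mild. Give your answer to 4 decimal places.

0.4121

Let the stationary distribution be π with π = πP and π_1 + π_2 + π_3 = 1.
π_1 = 0.32·π_1 + 0.24·π_2 + 0.2·π_3
π_2 = 0.32·π_1 + 0.44·π_2 + 0.28·π_3
Solving with the normalization constraint gives π = (0.2430, 0.3449, 0.4121).
So the stationary probability of Mild is 0.4121.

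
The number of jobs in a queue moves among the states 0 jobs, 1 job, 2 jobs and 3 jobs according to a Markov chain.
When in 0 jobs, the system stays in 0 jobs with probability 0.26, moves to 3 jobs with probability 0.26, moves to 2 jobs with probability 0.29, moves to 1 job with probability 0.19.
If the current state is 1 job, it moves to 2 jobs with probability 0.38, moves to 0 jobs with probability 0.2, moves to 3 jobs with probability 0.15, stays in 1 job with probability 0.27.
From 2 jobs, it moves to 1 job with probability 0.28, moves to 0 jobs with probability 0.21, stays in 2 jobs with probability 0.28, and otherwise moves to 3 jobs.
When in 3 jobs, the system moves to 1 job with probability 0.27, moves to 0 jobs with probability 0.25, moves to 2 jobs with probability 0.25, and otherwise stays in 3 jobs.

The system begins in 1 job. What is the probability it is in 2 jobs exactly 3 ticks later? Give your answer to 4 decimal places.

Propagate the distribution vector 3 ticks from 1 job.
After 0 ticks: (0.0000, 1.0000, 0.0000, 0.0000)
After 1 tick: (0.2000, 0.2700, 0.3800, 0.1500)
After 2 ticks: (0.2233, 0.2578, 0.3045, 0.2144)
After 3 ticks: (0.2272, 0.2552, 0.3016, 0.2161)
P(in 2 jobs after 3 ticks) = 0.3016

0.3016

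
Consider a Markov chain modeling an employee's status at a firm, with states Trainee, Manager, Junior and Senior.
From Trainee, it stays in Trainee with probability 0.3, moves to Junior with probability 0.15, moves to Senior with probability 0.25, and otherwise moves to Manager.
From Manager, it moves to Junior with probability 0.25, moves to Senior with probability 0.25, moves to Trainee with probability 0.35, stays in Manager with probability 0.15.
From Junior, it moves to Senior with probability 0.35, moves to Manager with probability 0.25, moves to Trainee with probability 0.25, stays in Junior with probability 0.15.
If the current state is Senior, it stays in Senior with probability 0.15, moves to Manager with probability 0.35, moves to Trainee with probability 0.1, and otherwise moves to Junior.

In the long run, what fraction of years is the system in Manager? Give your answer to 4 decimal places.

Let the stationary distribution be π with π = πP and π_1 + π_2 + π_3 + π_4 = 1.
π_1 = 0.3·π_1 + 0.35·π_2 + 0.25·π_3 + 0.1·π_4
π_2 = 0.3·π_1 + 0.15·π_2 + 0.25·π_3 + 0.35·π_4
π_3 = 0.15·π_1 + 0.25·π_2 + 0.15·π_3 + 0.4·π_4
Solving with the normalization constraint gives π = (0.2514, 0.2613, 0.2384, 0.2489).
So the stationary probability of Manager is 0.2613.

0.2613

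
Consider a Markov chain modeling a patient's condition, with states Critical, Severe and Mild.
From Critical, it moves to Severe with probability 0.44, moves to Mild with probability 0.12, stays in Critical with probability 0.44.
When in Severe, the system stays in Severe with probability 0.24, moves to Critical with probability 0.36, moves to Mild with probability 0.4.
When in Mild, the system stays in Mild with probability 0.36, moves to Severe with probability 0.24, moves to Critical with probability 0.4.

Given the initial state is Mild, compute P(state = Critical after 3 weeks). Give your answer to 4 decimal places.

Propagate the distribution vector 3 weeks from Mild.
After 0 weeks: (0.0000, 0.0000, 1.0000)
After 1 week: (0.4000, 0.2400, 0.3600)
After 2 weeks: (0.4064, 0.3200, 0.2736)
After 3 weeks: (0.4035, 0.3213, 0.2753)
P(in Critical after 3 weeks) = 0.4035

0.4035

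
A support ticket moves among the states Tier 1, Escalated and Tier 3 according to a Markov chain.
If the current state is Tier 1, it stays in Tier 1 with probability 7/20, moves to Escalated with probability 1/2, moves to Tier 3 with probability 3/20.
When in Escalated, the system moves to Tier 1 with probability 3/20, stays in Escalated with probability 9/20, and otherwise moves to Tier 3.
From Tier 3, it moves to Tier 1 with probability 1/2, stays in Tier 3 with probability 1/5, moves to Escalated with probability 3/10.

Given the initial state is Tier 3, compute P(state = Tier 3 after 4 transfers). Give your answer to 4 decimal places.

0.2713

Propagate the distribution vector 4 transfers from Tier 3.
After 0 transfers: (0.0000, 0.0000, 1.0000)
After 1 transfer: (0.5000, 0.3000, 0.2000)
After 2 transfers: (0.3200, 0.4450, 0.2350)
After 3 transfers: (0.2963, 0.4308, 0.2730)
After 4 transfers: (0.3048, 0.4239, 0.2713)
P(in Tier 3 after 4 transfers) = 0.2713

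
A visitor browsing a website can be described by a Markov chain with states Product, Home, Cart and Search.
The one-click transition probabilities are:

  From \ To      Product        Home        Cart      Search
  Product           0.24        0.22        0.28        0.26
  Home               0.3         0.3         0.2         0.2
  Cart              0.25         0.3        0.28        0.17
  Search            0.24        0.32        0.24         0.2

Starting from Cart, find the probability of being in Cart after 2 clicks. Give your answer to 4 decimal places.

0.2492

Propagate the distribution vector 2 clicks from Cart.
After 0 clicks: (0.0000, 0.0000, 1.0000, 0.0000)
After 1 click: (0.2500, 0.3000, 0.2800, 0.1700)
After 2 clicks: (0.2608, 0.2834, 0.2492, 0.2066)
P(in Cart after 2 clicks) = 0.2492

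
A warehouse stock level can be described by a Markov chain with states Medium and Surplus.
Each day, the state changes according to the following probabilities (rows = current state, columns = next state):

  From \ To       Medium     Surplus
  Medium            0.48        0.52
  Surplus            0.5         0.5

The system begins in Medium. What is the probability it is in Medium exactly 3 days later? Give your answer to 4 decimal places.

Propagate the distribution vector 3 days from Medium.
After 0 days: (1.0000, 0.0000)
After 1 day: (0.4800, 0.5200)
After 2 days: (0.4904, 0.5096)
After 3 days: (0.4902, 0.5098)
P(in Medium after 3 days) = 0.4902

0.4902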